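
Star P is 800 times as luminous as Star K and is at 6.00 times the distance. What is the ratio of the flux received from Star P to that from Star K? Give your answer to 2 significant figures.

F = L/(4πd²), so F_P/F_K = (L_P/L_K) / (d_P/d_K)²
= 800 / (6.00)² = 800 / 36.00 = 22.22.

22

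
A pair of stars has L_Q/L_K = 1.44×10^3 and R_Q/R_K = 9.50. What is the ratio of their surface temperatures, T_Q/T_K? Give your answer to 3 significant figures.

2.00

L ∝ R²T⁴ gives T ∝ (L/R²)^(1/4), so
T_Q/T_K = (1.44×10^3 / 9.50²)^(1/4) = (15.96)^(1/4) = 1.999.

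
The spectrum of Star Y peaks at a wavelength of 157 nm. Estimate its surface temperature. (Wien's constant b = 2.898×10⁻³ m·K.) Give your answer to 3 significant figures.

1.85×10^4 K

T = b/λ_max = 2.898×10⁻³ / (157×10⁻⁹) = 1.846×10^4 K.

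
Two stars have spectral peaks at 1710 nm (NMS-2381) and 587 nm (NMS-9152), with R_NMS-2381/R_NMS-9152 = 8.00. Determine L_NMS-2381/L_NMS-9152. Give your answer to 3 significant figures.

0.889

Wien's law gives T ∝ 1/λ_max, so T_NMS-2381/T_NMS-9152 = λ_NMS-9152/λ_NMS-2381 = 587/1710 = 0.3433.
Then L ∝ R²T⁴ gives L_NMS-2381/L_NMS-9152 = (8.00)² × (0.3433)⁴ = 64.00 × 0.01389 = 0.8887.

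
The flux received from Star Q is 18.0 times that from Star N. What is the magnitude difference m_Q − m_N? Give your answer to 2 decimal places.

m_Q − m_N = −2.5 log₁₀(F_Q/F_N) = −2.5 log₁₀(18.0) = −2.5 × (1.255) = -3.138.

-3.14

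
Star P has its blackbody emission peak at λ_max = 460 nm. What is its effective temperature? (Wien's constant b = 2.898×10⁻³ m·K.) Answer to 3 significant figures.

T = b/λ_max = 2.898×10⁻³ / (460×10⁻⁹) = 6300 K.

6.30×10^3 K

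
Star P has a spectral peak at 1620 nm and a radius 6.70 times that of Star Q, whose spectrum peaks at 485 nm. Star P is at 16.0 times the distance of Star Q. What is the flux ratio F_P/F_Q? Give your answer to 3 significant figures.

0.00141

Wien's law: T_P/T_Q = λ_Q/λ_P = 485/1620 = 0.2994.
L_P/L_Q = (R_P/R_Q)²(T_P/T_Q)⁴ = (6.70)²(0.2994)⁴ = 0.3606.
F_P/F_Q = (L_P/L_Q)/(d_P/d_Q)² = 0.3606/(16.0)² = 0.001409.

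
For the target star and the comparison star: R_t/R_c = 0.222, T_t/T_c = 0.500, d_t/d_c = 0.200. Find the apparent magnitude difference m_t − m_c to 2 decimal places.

2.78

L_t/L_c = (0.222)²(0.500)⁴ = 0.003080.
F_t/F_c = (L_t/L_c)/(d_t/d_c)² = 0.003080/0.04000 = 0.07701.
m_t − m_c = −2.5 log₁₀(0.07701) = 2.78.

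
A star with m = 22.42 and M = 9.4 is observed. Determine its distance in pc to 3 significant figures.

m − M = 5 log₁₀(d/10 pc)
22.42 − (9.4) = 13.02 = 5 log₁₀(d/10)
d = 10 × 10^(13.02/5) = 10 × 10^2.604 = 4018 pc.

4.02×10^3 pc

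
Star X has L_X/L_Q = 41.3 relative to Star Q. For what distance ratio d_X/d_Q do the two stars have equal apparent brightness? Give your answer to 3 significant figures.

Equal flux requires L_X/d_X² = L_Q/d_Q², so d_X/d_Q = √(L_X/L_Q)
= √(41.3) = 6.427.

6.43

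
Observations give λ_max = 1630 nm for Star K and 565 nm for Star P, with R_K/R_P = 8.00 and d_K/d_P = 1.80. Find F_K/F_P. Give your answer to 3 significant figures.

0.285

Wien's law: T_K/T_P = λ_P/λ_K = 565/1630 = 0.3466.
L_K/L_P = (R_K/R_P)²(T_K/T_P)⁴ = (8.00)²(0.3466)⁴ = 0.9239.
F_K/F_P = (L_K/L_P)/(d_K/d_P)² = 0.9239/(1.80)² = 0.2852.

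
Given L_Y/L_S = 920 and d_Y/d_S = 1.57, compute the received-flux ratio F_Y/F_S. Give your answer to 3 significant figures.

F = L/(4πd²), so F_Y/F_S = (L_Y/L_S) / (d_Y/d_S)²
= 920 / (1.57)² = 920 / 2.465 = 373.2.

373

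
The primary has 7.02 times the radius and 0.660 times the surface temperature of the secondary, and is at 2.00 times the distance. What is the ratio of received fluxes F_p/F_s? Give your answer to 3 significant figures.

2.34

L_p/L_s = (R_p/R_s)²(T_p/T_s)⁴ = (7.02)² × (0.660)⁴ = 9.351.
F_p/F_s = (L_p/L_s)/(d_p/d_s)² = 9.351 / (2.00)² = 2.338.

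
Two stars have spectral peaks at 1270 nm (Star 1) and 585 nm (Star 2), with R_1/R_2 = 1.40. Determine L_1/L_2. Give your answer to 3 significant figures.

Wien's law gives T ∝ 1/λ_max, so T_1/T_2 = λ_2/λ_1 = 585/1270 = 0.4606.
Then L ∝ R²T⁴ gives L_1/L_2 = (1.40)² × (0.4606)⁴ = 1.960 × 0.04502 = 0.08824.

0.0882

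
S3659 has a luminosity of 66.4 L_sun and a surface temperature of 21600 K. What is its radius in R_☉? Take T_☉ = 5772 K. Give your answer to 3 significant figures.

0.582 R_☉

R/R_☉ = √(L/L_☉) / (T/T_☉)² = √(66.4) / (3.742)²
       = 8.149 / 14.00 = 0.5819.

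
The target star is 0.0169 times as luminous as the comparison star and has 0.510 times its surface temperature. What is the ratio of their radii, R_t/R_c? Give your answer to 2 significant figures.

0.50

L ∝ R²T⁴ gives R ∝ √L / T², so
R_t/R_c = √(0.0169) / (0.510)² = 0.1300 / 0.2601 = 0.4998.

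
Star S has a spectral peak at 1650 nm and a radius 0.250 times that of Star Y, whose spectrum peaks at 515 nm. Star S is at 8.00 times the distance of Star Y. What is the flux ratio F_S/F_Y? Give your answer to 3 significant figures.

Wien's law: T_S/T_Y = λ_Y/λ_S = 515/1650 = 0.3121.
L_S/L_Y = (R_S/R_Y)²(T_S/T_Y)⁴ = (0.250)²(0.3121)⁴ = 5.932×10^-4.
F_S/F_Y = (L_S/L_Y)/(d_S/d_Y)² = 5.932×10^-4/(8.00)² = 9.268×10^-6.

9.27×10^-6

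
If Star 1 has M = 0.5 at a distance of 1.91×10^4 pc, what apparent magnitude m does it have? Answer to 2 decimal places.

m = M + 5 log₁₀(d/10 pc) = 0.5 + 5 log₁₀(1.91×10^4/10)
  = 0.5 + 5 × 3.281 = 0.5 + 16.41 = 16.91.

16.91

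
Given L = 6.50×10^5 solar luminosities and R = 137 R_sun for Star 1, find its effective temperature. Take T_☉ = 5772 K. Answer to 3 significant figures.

T/T_☉ = (L/L_☉)^(1/4) / (R/R_☉)^(1/2)
T = 5772 × (6.50×10^5)^(1/4) / √(137) = 5772 × 28.39 / 11.70 = 1.400×10^4 K.

1.40×10^4 K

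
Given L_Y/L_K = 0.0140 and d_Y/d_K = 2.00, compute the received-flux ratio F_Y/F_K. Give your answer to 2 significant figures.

0.0035

F = L/(4πd²), so F_Y/F_K = (L_Y/L_K) / (d_Y/d_K)²
= 0.0140 / (2.00)² = 0.0140 / 4.000 = 0.003500.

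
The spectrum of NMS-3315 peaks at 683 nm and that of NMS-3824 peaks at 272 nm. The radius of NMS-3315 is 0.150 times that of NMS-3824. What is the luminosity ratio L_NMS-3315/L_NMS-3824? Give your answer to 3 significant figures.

Wien's law gives T ∝ 1/λ_max, so T_NMS-3315/T_NMS-3824 = λ_NMS-3824/λ_NMS-3315 = 272/683 = 0.3982.
Then L ∝ R²T⁴ gives L_NMS-3315/L_NMS-3824 = (0.150)² × (0.3982)⁴ = 0.02250 × 0.02515 = 5.659×10^-4.

5.66×10^-4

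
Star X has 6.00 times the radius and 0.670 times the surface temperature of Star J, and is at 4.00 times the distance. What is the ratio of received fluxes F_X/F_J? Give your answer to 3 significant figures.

0.453

L_X/L_J = (R_X/R_J)²(T_X/T_J)⁴ = (6.00)² × (0.670)⁴ = 7.254.
F_X/F_J = (L_X/L_J)/(d_X/d_J)² = 7.254 / (4.00)² = 0.4534.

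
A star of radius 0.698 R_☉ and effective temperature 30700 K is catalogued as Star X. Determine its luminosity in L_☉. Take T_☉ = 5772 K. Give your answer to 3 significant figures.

390 L_☉

L/L_☉ = (R/R_☉)² (T/T_☉)⁴ = (0.698)² × (30700/5772)⁴
       = 0.4872 × (5.319)⁴ = 0.4872 × 800.3 = 389.9.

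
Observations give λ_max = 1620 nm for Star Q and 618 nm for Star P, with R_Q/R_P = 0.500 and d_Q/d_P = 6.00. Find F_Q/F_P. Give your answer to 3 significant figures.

1.47×10^-4

Wien's law: T_Q/T_P = λ_P/λ_Q = 618/1620 = 0.3815.
L_Q/L_P = (R_Q/R_P)²(T_Q/T_P)⁴ = (0.500)²(0.3815)⁴ = 0.005295.
F_Q/F_P = (L_Q/L_P)/(d_Q/d_P)² = 0.005295/(6.00)² = 1.471×10^-4.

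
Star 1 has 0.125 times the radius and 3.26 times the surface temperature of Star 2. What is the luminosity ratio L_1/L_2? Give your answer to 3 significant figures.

From the Stefan–Boltzmann law, L ∝ R²T⁴, so
L_1/L_2 = (R_1/R_2)² (T_1/T_2)⁴ = (0.125)² × (3.26)⁴ = 0.01562 × 112.9 = 1.765.

1.76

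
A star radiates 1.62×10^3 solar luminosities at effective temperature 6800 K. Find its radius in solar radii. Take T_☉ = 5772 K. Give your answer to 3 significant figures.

29.0 solar radii

R/R_☉ = √(L/L_☉) / (T/T_☉)² = √(1.62×10^3) / (1.178)²
       = 40.25 / 1.388 = 29.00.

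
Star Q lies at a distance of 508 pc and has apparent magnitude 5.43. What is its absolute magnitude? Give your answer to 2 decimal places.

M = m − 5 log₁₀(d/10 pc) = 5.43 − 5 log₁₀(508/10)
  = 5.43 − 5 × 1.706 = 5.43 − 8.53 = -3.10.

-3.10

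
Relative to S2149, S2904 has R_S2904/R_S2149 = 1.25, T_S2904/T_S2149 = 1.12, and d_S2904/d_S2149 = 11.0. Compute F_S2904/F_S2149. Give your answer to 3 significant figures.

0.0203

L_S2904/L_S2149 = (R_S2904/R_S2149)²(T_S2904/T_S2149)⁴ = (1.25)² × (1.12)⁴ = 2.459.
F_S2904/F_S2149 = (L_S2904/L_S2149)/(d_S2904/d_S2149)² = 2.459 / (11.0)² = 0.02032.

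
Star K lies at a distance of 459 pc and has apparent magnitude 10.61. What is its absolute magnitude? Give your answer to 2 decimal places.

M = m − 5 log₁₀(d/10 pc) = 10.61 − 5 log₁₀(459/10)
  = 10.61 − 5 × 1.662 = 10.61 − 8.31 = 2.30.

2.30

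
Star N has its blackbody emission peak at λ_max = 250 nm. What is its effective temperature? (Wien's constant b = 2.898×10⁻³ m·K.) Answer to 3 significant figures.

T = b/λ_max = 2.898×10⁻³ / (250×10⁻⁹) = 1.159×10^4 K.

1.16×10^4 K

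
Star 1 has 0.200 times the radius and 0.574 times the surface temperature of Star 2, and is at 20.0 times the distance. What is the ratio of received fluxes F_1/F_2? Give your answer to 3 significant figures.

1.09×10^-5

L_1/L_2 = (R_1/R_2)²(T_1/T_2)⁴ = (0.200)² × (0.574)⁴ = 0.004342.
F_1/F_2 = (L_1/L_2)/(d_1/d_2)² = 0.004342 / (20.0)² = 1.086×10^-5.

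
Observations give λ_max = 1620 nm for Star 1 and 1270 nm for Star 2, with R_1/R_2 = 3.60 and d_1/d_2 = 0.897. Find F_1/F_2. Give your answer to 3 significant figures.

6.08

Wien's law: T_1/T_2 = λ_2/λ_1 = 1270/1620 = 0.7840.
L_1/L_2 = (R_1/R_2)²(T_1/T_2)⁴ = (3.60)²(0.7840)⁴ = 4.895.
F_1/F_2 = (L_1/L_2)/(d_1/d_2)² = 4.895/(0.897)² = 6.084.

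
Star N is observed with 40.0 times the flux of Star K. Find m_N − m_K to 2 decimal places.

m_N − m_K = −2.5 log₁₀(F_N/F_K) = −2.5 log₁₀(40.0) = −2.5 × (1.602) = -4.005.

-4.01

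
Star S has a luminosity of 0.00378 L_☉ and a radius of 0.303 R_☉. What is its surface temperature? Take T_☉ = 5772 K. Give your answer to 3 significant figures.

T/T_☉ = (L/L_☉)^(1/4) / (R/R_☉)^(1/2)
T = 5772 × (0.00378)^(1/4) / √(0.303) = 5772 × 0.2480 / 0.5505 = 2600 K.

2.60×10^3 K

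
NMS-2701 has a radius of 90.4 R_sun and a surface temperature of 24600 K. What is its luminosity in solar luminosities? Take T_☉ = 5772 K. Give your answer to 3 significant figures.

2.70×10^6 solar luminosities

L/L_☉ = (R/R_☉)² (T/T_☉)⁴ = (90.4)² × (24600/5772)⁴
       = 8172 × (4.262)⁴ = 8172 × 329.9 = 2.696×10^6.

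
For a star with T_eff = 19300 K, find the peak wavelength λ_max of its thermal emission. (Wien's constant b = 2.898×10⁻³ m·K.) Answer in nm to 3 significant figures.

λ_max = b/T = 2.898×10⁻³ / 19300 = 1.50×10^-7 m = 150.2 nm.

150 nm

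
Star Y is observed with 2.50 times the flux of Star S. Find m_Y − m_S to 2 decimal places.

-0.99

m_Y − m_S = −2.5 log₁₀(F_Y/F_S) = −2.5 log₁₀(2.50) = −2.5 × (0.398) = -0.995.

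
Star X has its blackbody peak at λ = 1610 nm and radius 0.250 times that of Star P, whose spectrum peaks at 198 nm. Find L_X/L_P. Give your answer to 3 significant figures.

Wien's law gives T ∝ 1/λ_max, so T_X/T_P = λ_P/λ_X = 198/1610 = 0.1230.
Then L ∝ R²T⁴ gives L_X/L_P = (0.250)² × (0.1230)⁴ = 0.06250 × 2.287×10^-4 = 1.430×10^-5.

1.43×10^-5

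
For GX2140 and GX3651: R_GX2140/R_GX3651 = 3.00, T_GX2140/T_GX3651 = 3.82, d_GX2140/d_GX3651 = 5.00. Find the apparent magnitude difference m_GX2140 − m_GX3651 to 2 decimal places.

-4.71

L_GX2140/L_GX3651 = (3.00)²(3.82)⁴ = 1916.
F_GX2140/F_GX3651 = (L_GX2140/L_GX3651)/(d_GX2140/d_GX3651)² = 1916/25.00 = 76.66.
m_GX2140 − m_GX3651 = −2.5 log₁₀(76.66) = -4.71.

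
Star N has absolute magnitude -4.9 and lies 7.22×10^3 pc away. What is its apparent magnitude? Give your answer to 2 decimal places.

m = M + 5 log₁₀(d/10 pc) = -4.9 + 5 log₁₀(7.22×10^3/10)
  = -4.9 + 5 × 2.859 = -4.9 + 14.29 = 9.39.

9.39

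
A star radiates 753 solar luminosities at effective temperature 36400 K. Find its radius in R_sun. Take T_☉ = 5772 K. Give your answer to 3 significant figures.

0.690 R_sun

R/R_☉ = √(L/L_☉) / (T/T_☉)² = √(753) / (6.306)²
       = 27.44 / 39.77 = 0.6900.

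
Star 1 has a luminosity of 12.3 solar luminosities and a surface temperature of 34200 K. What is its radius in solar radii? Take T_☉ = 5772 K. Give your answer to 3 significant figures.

0.0999 solar radii

R/R_☉ = √(L/L_☉) / (T/T_☉)² = √(12.3) / (5.925)²
       = 3.507 / 35.11 = 0.09990.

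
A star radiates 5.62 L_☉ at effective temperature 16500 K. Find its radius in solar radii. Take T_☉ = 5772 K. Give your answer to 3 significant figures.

0.290 solar radii

R/R_☉ = √(L/L_☉) / (T/T_☉)² = √(5.62) / (2.859)²
       = 2.371 / 8.172 = 0.2901.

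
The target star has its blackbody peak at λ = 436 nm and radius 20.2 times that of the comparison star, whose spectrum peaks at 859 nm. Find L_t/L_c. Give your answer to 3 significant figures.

Wien's law gives T ∝ 1/λ_max, so T_t/T_c = λ_c/λ_t = 859/436 = 1.970.
Then L ∝ R²T⁴ gives L_t/L_c = (20.2)² × (1.970)⁴ = 408.0 × 15.07 = 6148.

6.15×10^3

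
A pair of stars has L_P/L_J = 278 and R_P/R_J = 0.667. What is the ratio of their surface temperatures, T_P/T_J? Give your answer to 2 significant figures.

L ∝ R²T⁴ gives T ∝ (L/R²)^(1/4), so
T_P/T_J = (278 / 0.667²)^(1/4) = (624.9)^(1/4) = 5.000.

5.0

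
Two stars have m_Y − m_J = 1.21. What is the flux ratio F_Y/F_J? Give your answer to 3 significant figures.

F_Y/F_J = 10^(−(m_Y − m_J)/2.5) = 10^(-1.21/2.5) = 10^-0.484 = 0.3281.

0.328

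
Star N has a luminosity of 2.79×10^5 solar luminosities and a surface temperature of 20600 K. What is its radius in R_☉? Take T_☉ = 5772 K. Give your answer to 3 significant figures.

41.5 R_☉

R/R_☉ = √(L/L_☉) / (T/T_☉)² = √(2.79×10^5) / (3.569)²
       = 528.2 / 12.74 = 41.47.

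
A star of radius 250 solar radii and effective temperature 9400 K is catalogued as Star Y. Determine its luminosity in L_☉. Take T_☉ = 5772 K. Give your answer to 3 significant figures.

L/L_☉ = (R/R_☉)² (T/T_☉)⁴ = (250)² × (9400/5772)⁴
       = 6.250×10^4 × (1.629)⁴ = 6.250×10^4 × 7.034 = 4.396×10^5.

4.40×10^5 L_☉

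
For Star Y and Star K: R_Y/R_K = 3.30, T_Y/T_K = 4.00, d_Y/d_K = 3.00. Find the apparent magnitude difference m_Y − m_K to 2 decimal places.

-6.23

L_Y/L_K = (3.30)²(4.00)⁴ = 2788.
F_Y/F_K = (L_Y/L_K)/(d_Y/d_K)² = 2788/9.000 = 309.8.
m_Y − m_K = −2.5 log₁₀(309.8) = -6.23.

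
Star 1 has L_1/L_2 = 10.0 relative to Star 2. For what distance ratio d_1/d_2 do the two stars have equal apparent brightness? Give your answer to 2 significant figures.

Equal flux requires L_1/d_1² = L_2/d_2², so d_1/d_2 = √(L_1/L_2)
= √(10.0) = 3.162.

3.2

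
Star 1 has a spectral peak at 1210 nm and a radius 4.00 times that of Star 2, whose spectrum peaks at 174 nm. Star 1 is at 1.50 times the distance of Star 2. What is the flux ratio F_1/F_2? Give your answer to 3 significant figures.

0.00304

Wien's law: T_1/T_2 = λ_2/λ_1 = 174/1210 = 0.1438.
L_1/L_2 = (R_1/R_2)²(T_1/T_2)⁴ = (4.00)²(0.1438)⁴ = 0.006842.
F_1/F_2 = (L_1/L_2)/(d_1/d_2)² = 0.006842/(1.50)² = 0.003041.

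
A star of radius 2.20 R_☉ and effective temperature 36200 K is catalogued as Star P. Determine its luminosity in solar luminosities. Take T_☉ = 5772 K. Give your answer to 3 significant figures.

7.49×10^3 solar luminosities

L/L_☉ = (R/R_☉)² (T/T_☉)⁴ = (2.20)² × (36200/5772)⁴
       = 4.840 × (6.272)⁴ = 4.840 × 1547 = 7488.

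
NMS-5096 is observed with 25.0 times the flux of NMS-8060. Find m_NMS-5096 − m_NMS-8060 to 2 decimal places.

-3.49

m_NMS-5096 − m_NMS-8060 = −2.5 log₁₀(F_NMS-5096/F_NMS-8060) = −2.5 log₁₀(25.0) = −2.5 × (1.398) = -3.495.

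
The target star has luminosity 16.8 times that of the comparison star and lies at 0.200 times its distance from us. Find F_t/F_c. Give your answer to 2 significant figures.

F = L/(4πd²), so F_t/F_c = (L_t/L_c) / (d_t/d_c)²
= 16.8 / (0.200)² = 16.8 / 0.04000 = 420.0.

4.2×10^2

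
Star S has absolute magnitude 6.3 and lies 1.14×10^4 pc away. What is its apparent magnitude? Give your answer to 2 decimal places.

21.58

m = M + 5 log₁₀(d/10 pc) = 6.3 + 5 log₁₀(1.14×10^4/10)
  = 6.3 + 5 × 3.057 = 6.3 + 15.28 = 21.58.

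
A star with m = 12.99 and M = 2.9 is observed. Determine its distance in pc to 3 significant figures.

1.04×10^3 pc

m − M = 5 log₁₀(d/10 pc)
12.99 − (2.9) = 10.09 = 5 log₁₀(d/10)
d = 10 × 10^(10.09/5) = 10 × 10^2.018 = 1042 pc.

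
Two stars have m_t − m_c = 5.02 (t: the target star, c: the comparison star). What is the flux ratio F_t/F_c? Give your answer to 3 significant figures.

0.00982

F_t/F_c = 10^(−(m_t − m_c)/2.5) = 10^(-5.02/2.5) = 10^-2.008 = 0.009817.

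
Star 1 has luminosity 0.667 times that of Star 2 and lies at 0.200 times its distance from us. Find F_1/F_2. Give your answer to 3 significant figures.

16.7

F = L/(4πd²), so F_1/F_2 = (L_1/L_2) / (d_1/d_2)²
= 0.667 / (0.200)² = 0.667 / 0.04000 = 16.67.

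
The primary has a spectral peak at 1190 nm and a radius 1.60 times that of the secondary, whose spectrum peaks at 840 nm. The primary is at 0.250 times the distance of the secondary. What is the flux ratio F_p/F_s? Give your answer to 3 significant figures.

Wien's law: T_p/T_s = λ_s/λ_p = 840/1190 = 0.7059.
L_p/L_s = (R_p/R_s)²(T_p/T_s)⁴ = (1.60)²(0.7059)⁴ = 0.6356.
F_p/F_s = (L_p/L_s)/(d_p/d_s)² = 0.6356/(0.250)² = 10.17.

10.2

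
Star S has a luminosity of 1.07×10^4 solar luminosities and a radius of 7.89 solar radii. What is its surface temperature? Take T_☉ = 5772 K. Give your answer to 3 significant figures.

T/T_☉ = (L/L_☉)^(1/4) / (R/R_☉)^(1/2)
T = 5772 × (1.07×10^4)^(1/4) / √(7.89) = 5772 × 10.17 / 2.809 = 2.090×10^4 K.

2.09×10^4 K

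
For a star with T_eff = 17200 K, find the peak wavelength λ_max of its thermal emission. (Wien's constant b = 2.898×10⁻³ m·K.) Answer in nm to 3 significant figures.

λ_max = b/T = 2.898×10⁻³ / 17200 = 1.68×10^-7 m = 168.5 nm.

168 nm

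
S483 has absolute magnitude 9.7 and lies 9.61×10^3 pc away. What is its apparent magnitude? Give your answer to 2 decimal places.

m = M + 5 log₁₀(d/10 pc) = 9.7 + 5 log₁₀(9.61×10^3/10)
  = 9.7 + 5 × 2.983 = 9.7 + 14.91 = 24.61.

24.61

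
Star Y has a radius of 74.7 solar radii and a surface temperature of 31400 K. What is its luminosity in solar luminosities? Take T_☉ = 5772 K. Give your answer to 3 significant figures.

L/L_☉ = (R/R_☉)² (T/T_☉)⁴ = (74.7)² × (31400/5772)⁴
       = 5580 × (5.440)⁴ = 5580 × 875.8 = 4.887×10^6.

4.89×10^6 solar luminosities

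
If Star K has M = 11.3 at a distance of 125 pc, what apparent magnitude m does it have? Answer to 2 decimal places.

m = M + 5 log₁₀(d/10 pc) = 11.3 + 5 log₁₀(125/10)
  = 11.3 + 5 × 1.097 = 11.3 + 5.48 = 16.78.

16.78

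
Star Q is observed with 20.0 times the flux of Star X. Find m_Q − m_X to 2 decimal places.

m_Q − m_X = −2.5 log₁₀(F_Q/F_X) = −2.5 log₁₀(20.0) = −2.5 × (1.301) = -3.253.

-3.25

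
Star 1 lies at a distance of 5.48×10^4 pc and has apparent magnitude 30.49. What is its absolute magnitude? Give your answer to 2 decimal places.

11.80

M = m − 5 log₁₀(d/10 pc) = 30.49 − 5 log₁₀(5.48×10^4/10)
  = 30.49 − 5 × 3.739 = 30.49 − 18.69 = 11.80.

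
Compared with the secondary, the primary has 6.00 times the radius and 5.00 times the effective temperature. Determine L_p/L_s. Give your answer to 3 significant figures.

2.25×10^4

From the Stefan–Boltzmann law, L ∝ R²T⁴, so
L_p/L_s = (R_p/R_s)² (T_p/T_s)⁴ = (6.00)² × (5.00)⁴ = 36.00 × 625.0 = 2.250×10^4.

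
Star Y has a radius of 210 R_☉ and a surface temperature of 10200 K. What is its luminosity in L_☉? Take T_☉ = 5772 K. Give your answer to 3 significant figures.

4.30×10^5 L_☉

L/L_☉ = (R/R_☉)² (T/T_☉)⁴ = (210)² × (10200/5772)⁴
       = 4.410×10^4 × (1.767)⁴ = 4.410×10^4 × 9.752 = 4.301×10^5.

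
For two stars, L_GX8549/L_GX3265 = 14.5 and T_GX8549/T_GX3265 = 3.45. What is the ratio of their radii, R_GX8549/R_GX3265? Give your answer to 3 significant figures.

0.320

L ∝ R²T⁴ gives R ∝ √L / T², so
R_GX8549/R_GX3265 = √(14.5) / (3.45)² = 3.808 / 11.90 = 0.3199.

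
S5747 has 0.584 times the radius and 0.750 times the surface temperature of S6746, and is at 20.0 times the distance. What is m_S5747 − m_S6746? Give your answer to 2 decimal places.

8.92

L_S5747/L_S6746 = (0.584)²(0.750)⁴ = 0.1079.
F_S5747/F_S6746 = (L_S5747/L_S6746)/(d_S5747/d_S6746)² = 0.1079/400.0 = 2.698×10^-4.
m_S5747 − m_S6746 = −2.5 log₁₀(2.698×10^-4) = 8.92.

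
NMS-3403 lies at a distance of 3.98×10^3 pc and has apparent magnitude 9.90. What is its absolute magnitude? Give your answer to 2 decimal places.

M = m − 5 log₁₀(d/10 pc) = 9.90 − 5 log₁₀(3.98×10^3/10)
  = 9.90 − 5 × 2.600 = 9.90 − 13.00 = -3.10.

-3.10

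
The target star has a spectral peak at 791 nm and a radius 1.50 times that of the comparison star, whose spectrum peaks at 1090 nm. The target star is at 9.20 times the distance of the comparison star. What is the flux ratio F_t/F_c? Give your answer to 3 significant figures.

Wien's law: T_t/T_c = λ_c/λ_t = 1090/791 = 1.378.
L_t/L_c = (R_t/R_c)²(T_t/T_c)⁴ = (1.50)²(1.378)⁴ = 8.113.
F_t/F_c = (L_t/L_c)/(d_t/d_c)² = 8.113/(9.20)² = 0.09585.

0.0959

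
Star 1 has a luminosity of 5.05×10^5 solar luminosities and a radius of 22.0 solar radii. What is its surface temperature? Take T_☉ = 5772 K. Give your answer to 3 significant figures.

T/T_☉ = (L/L_☉)^(1/4) / (R/R_☉)^(1/2)
T = 5772 × (5.05×10^5)^(1/4) / √(22.0) = 5772 × 26.66 / 4.690 = 3.280×10^4 K.

3.28×10^4 K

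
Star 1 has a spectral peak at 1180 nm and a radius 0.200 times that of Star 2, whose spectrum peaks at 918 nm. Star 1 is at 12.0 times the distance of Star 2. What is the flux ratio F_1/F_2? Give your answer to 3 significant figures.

1.02×10^-4

Wien's law: T_1/T_2 = λ_2/λ_1 = 918/1180 = 0.7780.
L_1/L_2 = (R_1/R_2)²(T_1/T_2)⁴ = (0.200)²(0.7780)⁴ = 0.01465.
F_1/F_2 = (L_1/L_2)/(d_1/d_2)² = 0.01465/(12.0)² = 1.018×10^-4.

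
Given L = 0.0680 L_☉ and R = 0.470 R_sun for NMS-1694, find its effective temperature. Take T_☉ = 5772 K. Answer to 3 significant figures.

4.30×10^3 K

T/T_☉ = (L/L_☉)^(1/4) / (R/R_☉)^(1/2)
T = 5772 × (0.0680)^(1/4) / √(0.470) = 5772 × 0.5107 / 0.6856 = 4299 K.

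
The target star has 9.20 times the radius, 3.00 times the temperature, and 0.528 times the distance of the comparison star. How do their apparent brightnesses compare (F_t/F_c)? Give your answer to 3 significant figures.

2.46×10^4

L_t/L_c = (R_t/R_c)²(T_t/T_c)⁴ = (9.20)² × (3.00)⁴ = 6856.
F_t/F_c = (L_t/L_c)/(d_t/d_c)² = 6856 / (0.528)² = 2.459×10^4.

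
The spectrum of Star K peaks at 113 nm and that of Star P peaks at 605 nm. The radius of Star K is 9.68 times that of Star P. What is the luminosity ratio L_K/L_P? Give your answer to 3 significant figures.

Wien's law gives T ∝ 1/λ_max, so T_K/T_P = λ_P/λ_K = 605/113 = 5.354.
Then L ∝ R²T⁴ gives L_K/L_P = (9.68)² × (5.354)⁴ = 93.70 × 821.7 = 7.699×10^4.

7.70×10^4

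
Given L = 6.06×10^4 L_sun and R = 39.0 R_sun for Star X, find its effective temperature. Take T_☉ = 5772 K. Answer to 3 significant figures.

T/T_☉ = (L/L_☉)^(1/4) / (R/R_☉)^(1/2)
T = 5772 × (6.06×10^4)^(1/4) / √(39.0) = 5772 × 15.69 / 6.245 = 1.450×10^4 K.

1.45×10^4 K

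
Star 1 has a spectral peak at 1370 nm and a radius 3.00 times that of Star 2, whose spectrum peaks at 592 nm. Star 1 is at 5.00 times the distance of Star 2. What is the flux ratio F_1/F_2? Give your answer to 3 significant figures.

0.0126

Wien's law: T_1/T_2 = λ_2/λ_1 = 592/1370 = 0.4321.
L_1/L_2 = (R_1/R_2)²(T_1/T_2)⁴ = (3.00)²(0.4321)⁴ = 0.3138.
F_1/F_2 = (L_1/L_2)/(d_1/d_2)² = 0.3138/(5.00)² = 0.01255.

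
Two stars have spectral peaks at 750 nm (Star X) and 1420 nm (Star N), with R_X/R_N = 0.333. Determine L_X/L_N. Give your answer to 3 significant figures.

Wien's law gives T ∝ 1/λ_max, so T_X/T_N = λ_N/λ_X = 1420/750 = 1.893.
Then L ∝ R²T⁴ gives L_X/L_N = (0.333)² × (1.893)⁴ = 0.1109 × 12.85 = 1.425.

1.42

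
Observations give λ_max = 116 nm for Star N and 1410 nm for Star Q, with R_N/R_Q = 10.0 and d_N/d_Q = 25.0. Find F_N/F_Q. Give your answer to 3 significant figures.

Wien's law: T_N/T_Q = λ_Q/λ_N = 1410/116 = 12.16.
L_N/L_Q = (R_N/R_Q)²(T_N/T_Q)⁴ = (10.0)²(12.16)⁴ = 2.183×10^6.
F_N/F_Q = (L_N/L_Q)/(d_N/d_Q)² = 2.183×10^6/(25.0)² = 3493.

3.49×10^3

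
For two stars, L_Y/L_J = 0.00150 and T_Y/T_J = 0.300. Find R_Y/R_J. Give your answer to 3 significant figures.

L ∝ R²T⁴ gives R ∝ √L / T², so
R_Y/R_J = √(0.00150) / (0.300)² = 0.03873 / 0.09000 = 0.4303.

0.430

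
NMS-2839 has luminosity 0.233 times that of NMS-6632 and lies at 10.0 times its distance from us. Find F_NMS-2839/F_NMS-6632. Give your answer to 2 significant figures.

F = L/(4πd²), so F_NMS-2839/F_NMS-6632 = (L_NMS-2839/L_NMS-6632) / (d_NMS-2839/d_NMS-6632)²
= 0.233 / (10.0)² = 0.233 / 100.0 = 0.002330.

0.0023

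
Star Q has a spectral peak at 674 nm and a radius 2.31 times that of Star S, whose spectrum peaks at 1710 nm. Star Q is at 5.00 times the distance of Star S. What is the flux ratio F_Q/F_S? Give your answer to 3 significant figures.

8.84

Wien's law: T_Q/T_S = λ_S/λ_Q = 1710/674 = 2.537.
L_Q/L_S = (R_Q/R_S)²(T_Q/T_S)⁴ = (2.31)²(2.537)⁴ = 221.1.
F_Q/F_S = (L_Q/L_S)/(d_Q/d_S)² = 221.1/(5.00)² = 8.844.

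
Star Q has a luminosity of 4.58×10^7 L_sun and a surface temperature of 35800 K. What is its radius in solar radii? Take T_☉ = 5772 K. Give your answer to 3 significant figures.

176 solar radii

R/R_☉ = √(L/L_☉) / (T/T_☉)² = √(4.58×10^7) / (6.202)²
       = 6768 / 38.47 = 175.9.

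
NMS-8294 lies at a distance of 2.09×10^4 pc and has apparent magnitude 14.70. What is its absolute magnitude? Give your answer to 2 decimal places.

M = m − 5 log₁₀(d/10 pc) = 14.70 − 5 log₁₀(2.09×10^4/10)
  = 14.70 − 5 × 3.320 = 14.70 − 16.60 = -1.90.

-1.90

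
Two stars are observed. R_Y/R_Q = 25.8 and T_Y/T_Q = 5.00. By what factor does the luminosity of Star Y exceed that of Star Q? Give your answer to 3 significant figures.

4.16×10^5

From the Stefan–Boltzmann law, L ∝ R²T⁴, so
L_Y/L_Q = (R_Y/R_Q)² (T_Y/T_Q)⁴ = (25.8)² × (5.00)⁴ = 665.6 × 625.0 = 4.160×10^5.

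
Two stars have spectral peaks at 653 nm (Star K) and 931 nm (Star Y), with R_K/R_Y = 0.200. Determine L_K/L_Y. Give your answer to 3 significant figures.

Wien's law gives T ∝ 1/λ_max, so T_K/T_Y = λ_Y/λ_K = 931/653 = 1.426.
Then L ∝ R²T⁴ gives L_K/L_Y = (0.200)² × (1.426)⁴ = 0.04000 × 4.132 = 0.1653.

0.165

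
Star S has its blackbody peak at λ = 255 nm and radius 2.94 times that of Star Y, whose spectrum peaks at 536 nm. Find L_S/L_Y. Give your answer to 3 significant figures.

169

Wien's law gives T ∝ 1/λ_max, so T_S/T_Y = λ_Y/λ_S = 536/255 = 2.102.
Then L ∝ R²T⁴ gives L_S/L_Y = (2.94)² × (2.102)⁴ = 8.644 × 19.52 = 168.7.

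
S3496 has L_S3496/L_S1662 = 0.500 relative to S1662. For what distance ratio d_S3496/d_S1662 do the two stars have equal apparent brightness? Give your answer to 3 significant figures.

Equal flux requires L_S3496/d_S3496² = L_S1662/d_S1662², so d_S3496/d_S1662 = √(L_S3496/L_S1662)
= √(0.500) = 0.7071.

0.707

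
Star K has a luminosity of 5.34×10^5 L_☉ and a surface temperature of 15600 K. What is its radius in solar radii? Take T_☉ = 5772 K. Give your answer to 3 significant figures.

100 solar radii

R/R_☉ = √(L/L_☉) / (T/T_☉)² = √(5.34×10^5) / (2.703)²
       = 730.8 / 7.305 = 100.0.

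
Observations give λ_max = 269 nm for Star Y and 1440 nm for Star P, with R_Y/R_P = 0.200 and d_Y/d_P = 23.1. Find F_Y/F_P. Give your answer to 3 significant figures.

Wien's law: T_Y/T_P = λ_P/λ_Y = 1440/269 = 5.353.
L_Y/L_P = (R_Y/R_P)²(T_Y/T_P)⁴ = (0.200)²(5.353)⁴ = 32.85.
F_Y/F_P = (L_Y/L_P)/(d_Y/d_P)² = 32.85/(23.1)² = 0.06156.

0.0616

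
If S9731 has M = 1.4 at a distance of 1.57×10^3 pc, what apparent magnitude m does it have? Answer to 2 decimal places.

12.38

m = M + 5 log₁₀(d/10 pc) = 1.4 + 5 log₁₀(1.57×10^3/10)
  = 1.4 + 5 × 2.196 = 1.4 + 10.98 = 12.38.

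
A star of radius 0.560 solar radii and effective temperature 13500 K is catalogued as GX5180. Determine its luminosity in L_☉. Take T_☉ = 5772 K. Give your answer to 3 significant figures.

L/L_☉ = (R/R_☉)² (T/T_☉)⁴ = (0.560)² × (13500/5772)⁴
       = 0.3136 × (2.339)⁴ = 0.3136 × 29.92 = 9.384.

9.38 L_☉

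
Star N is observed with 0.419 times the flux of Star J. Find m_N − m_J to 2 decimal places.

m_N − m_J = −2.5 log₁₀(F_N/F_J) = −2.5 log₁₀(0.419) = −2.5 × (-0.378) = 0.944.

0.94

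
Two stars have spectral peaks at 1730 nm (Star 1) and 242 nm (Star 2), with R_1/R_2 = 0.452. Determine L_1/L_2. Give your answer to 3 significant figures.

Wien's law gives T ∝ 1/λ_max, so T_1/T_2 = λ_2/λ_1 = 242/1730 = 0.1399.
Then L ∝ R²T⁴ gives L_1/L_2 = (0.452)² × (0.1399)⁴ = 0.2043 × 3.829×10^-4 = 7.823×10^-5.

7.82×10^-5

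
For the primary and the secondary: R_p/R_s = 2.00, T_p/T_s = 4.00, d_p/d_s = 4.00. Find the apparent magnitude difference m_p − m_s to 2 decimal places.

-4.52

L_p/L_s = (2.00)²(4.00)⁴ = 1024.
F_p/F_s = (L_p/L_s)/(d_p/d_s)² = 1024/16.00 = 64.00.
m_p − m_s = −2.5 log₁₀(64.00) = -4.52.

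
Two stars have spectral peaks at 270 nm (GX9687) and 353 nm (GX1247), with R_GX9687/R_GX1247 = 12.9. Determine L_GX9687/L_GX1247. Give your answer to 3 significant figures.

486

Wien's law gives T ∝ 1/λ_max, so T_GX9687/T_GX1247 = λ_GX1247/λ_GX9687 = 353/270 = 1.307.
Then L ∝ R²T⁴ gives L_GX9687/L_GX1247 = (12.9)² × (1.307)⁴ = 166.4 × 2.922 = 486.2.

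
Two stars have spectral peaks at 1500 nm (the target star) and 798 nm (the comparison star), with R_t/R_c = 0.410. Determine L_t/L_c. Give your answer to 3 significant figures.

Wien's law gives T ∝ 1/λ_max, so T_t/T_c = λ_c/λ_t = 798/1500 = 0.5320.
Then L ∝ R²T⁴ gives L_t/L_c = (0.410)² × (0.5320)⁴ = 0.1681 × 0.08010 = 0.01347.

0.0135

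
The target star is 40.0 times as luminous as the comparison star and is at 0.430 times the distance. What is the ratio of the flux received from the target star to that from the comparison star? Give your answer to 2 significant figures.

F = L/(4πd²), so F_t/F_c = (L_t/L_c) / (d_t/d_c)²
= 40.0 / (0.430)² = 40.0 / 0.1849 = 216.3.

2.2×10^2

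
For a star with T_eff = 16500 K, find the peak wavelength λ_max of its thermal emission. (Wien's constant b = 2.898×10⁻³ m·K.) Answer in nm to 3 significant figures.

λ_max = b/T = 2.898×10⁻³ / 16500 = 1.76×10^-7 m = 175.6 nm.

176 nm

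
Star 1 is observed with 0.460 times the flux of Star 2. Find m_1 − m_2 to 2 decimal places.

m_1 − m_2 = −2.5 log₁₀(F_1/F_2) = −2.5 log₁₀(0.460) = −2.5 × (-0.337) = 0.843.

0.84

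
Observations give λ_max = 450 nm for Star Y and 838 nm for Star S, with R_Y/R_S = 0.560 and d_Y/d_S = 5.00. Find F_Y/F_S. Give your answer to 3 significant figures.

Wien's law: T_Y/T_S = λ_S/λ_Y = 838/450 = 1.862.
L_Y/L_S = (R_Y/R_S)²(T_Y/T_S)⁴ = (0.560)²(1.862)⁴ = 3.771.
F_Y/F_S = (L_Y/L_S)/(d_Y/d_S)² = 3.771/(5.00)² = 0.1509.

0.151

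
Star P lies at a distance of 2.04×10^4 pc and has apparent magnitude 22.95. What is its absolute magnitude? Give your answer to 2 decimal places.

6.40

M = m − 5 log₁₀(d/10 pc) = 22.95 − 5 log₁₀(2.04×10^4/10)
  = 22.95 − 5 × 3.310 = 22.95 − 16.55 = 6.40.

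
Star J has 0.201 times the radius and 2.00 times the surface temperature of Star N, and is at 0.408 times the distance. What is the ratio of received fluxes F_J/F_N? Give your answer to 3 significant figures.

3.88

L_J/L_N = (R_J/R_N)²(T_J/T_N)⁴ = (0.201)² × (2.00)⁴ = 0.6464.
F_J/F_N = (L_J/L_N)/(d_J/d_N)² = 0.6464 / (0.408)² = 3.883.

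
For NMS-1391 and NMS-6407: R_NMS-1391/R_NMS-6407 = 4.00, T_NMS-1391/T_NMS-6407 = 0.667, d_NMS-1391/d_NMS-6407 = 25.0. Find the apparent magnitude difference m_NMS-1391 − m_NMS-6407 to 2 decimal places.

5.74

L_NMS-1391/L_NMS-6407 = (4.00)²(0.667)⁴ = 3.167.
F_NMS-1391/F_NMS-6407 = (L_NMS-1391/L_NMS-6407)/(d_NMS-1391/d_NMS-6407)² = 3.167/625.0 = 0.005067.
m_NMS-1391 − m_NMS-6407 = −2.5 log₁₀(0.005067) = 5.74.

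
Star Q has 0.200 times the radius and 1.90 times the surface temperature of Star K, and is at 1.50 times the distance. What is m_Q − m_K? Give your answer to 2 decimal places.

1.59

L_Q/L_K = (0.200)²(1.90)⁴ = 0.5213.
F_Q/F_K = (L_Q/L_K)/(d_Q/d_K)² = 0.5213/2.250 = 0.2317.
m_Q − m_K = −2.5 log₁₀(0.2317) = 1.59.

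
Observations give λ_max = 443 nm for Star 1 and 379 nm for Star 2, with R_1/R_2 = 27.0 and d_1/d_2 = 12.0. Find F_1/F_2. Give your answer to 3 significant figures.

2.71

Wien's law: T_1/T_2 = λ_2/λ_1 = 379/443 = 0.8555.
L_1/L_2 = (R_1/R_2)²(T_1/T_2)⁴ = (27.0)²(0.8555)⁴ = 390.5.
F_1/F_2 = (L_1/L_2)/(d_1/d_2)² = 390.5/(12.0)² = 2.712.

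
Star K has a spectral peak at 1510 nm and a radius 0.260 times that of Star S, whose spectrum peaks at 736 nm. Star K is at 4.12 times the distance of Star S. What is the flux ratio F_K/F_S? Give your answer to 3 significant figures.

Wien's law: T_K/T_S = λ_S/λ_K = 736/1510 = 0.4874.
L_K/L_S = (R_K/R_S)²(T_K/T_S)⁴ = (0.260)²(0.4874)⁴ = 0.003815.
F_K/F_S = (L_K/L_S)/(d_K/d_S)² = 0.003815/(4.12)² = 2.248×10^-4.

2.25×10^-4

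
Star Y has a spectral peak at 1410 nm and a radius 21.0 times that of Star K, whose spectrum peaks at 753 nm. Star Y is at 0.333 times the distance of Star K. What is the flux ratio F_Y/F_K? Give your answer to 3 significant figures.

Wien's law: T_Y/T_K = λ_K/λ_Y = 753/1410 = 0.5340.
L_Y/L_K = (R_Y/R_K)²(T_Y/T_K)⁴ = (21.0)²(0.5340)⁴ = 35.87.
F_Y/F_K = (L_Y/L_K)/(d_Y/d_K)² = 35.87/(0.333)² = 323.5.

323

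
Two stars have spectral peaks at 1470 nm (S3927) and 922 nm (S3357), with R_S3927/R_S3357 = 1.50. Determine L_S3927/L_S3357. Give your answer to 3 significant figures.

Wien's law gives T ∝ 1/λ_max, so T_S3927/T_S3357 = λ_S3357/λ_S3927 = 922/1470 = 0.6272.
Then L ∝ R²T⁴ gives L_S3927/L_S3357 = (1.50)² × (0.6272)⁴ = 2.250 × 0.1548 = 0.3482.

0.348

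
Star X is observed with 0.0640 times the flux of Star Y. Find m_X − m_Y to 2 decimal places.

2.98

m_X − m_Y = −2.5 log₁₀(F_X/F_Y) = −2.5 log₁₀(0.0640) = −2.5 × (-1.194) = 2.985.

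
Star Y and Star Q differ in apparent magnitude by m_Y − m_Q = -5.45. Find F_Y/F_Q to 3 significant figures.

F_Y/F_Q = 10^(−(m_Y − m_Q)/2.5) = 10^(5.45/2.5) = 10^2.180 = 151.4.

151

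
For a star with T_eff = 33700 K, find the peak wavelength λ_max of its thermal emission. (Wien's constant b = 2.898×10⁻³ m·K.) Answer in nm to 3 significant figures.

86.0 nm

λ_max = b/T = 2.898×10⁻³ / 33700 = 8.60×10^-8 m = 85.99 nm.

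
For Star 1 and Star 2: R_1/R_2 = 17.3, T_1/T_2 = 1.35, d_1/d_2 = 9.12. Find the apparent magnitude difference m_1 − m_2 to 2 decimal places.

L_1/L_2 = (17.3)²(1.35)⁴ = 994.1.
F_1/F_2 = (L_1/L_2)/(d_1/d_2)² = 994.1/83.17 = 11.95.
m_1 − m_2 = −2.5 log₁₀(11.95) = -2.69.

-2.69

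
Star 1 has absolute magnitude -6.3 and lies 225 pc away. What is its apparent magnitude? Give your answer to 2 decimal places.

m = M + 5 log₁₀(d/10 pc) = -6.3 + 5 log₁₀(225/10)
  = -6.3 + 5 × 1.352 = -6.3 + 6.76 = 0.46.

0.46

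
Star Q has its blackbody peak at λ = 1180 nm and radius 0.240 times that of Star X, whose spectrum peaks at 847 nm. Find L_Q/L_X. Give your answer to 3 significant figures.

0.0153

Wien's law gives T ∝ 1/λ_max, so T_Q/T_X = λ_X/λ_Q = 847/1180 = 0.7178.
Then L ∝ R²T⁴ gives L_Q/L_X = (0.240)² × (0.7178)⁴ = 0.05760 × 0.2655 = 0.01529.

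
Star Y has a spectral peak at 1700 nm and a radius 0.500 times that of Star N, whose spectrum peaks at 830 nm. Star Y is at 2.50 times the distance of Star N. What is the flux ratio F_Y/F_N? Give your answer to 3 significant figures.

0.00227

Wien's law: T_Y/T_N = λ_N/λ_Y = 830/1700 = 0.4882.
L_Y/L_N = (R_Y/R_N)²(T_Y/T_N)⁴ = (0.500)²(0.4882)⁴ = 0.01421.
F_Y/F_N = (L_Y/L_N)/(d_Y/d_N)² = 0.01421/(2.50)² = 0.002273.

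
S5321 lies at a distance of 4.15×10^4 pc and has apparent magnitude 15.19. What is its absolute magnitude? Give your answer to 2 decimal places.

-2.90

M = m − 5 log₁₀(d/10 pc) = 15.19 − 5 log₁₀(4.15×10^4/10)
  = 15.19 − 5 × 3.618 = 15.19 − 18.09 = -2.90.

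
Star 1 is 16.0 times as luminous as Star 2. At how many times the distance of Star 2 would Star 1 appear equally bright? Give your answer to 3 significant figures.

Equal flux requires L_1/d_1² = L_2/d_2², so d_1/d_2 = √(L_1/L_2)
= √(16.0) = 4.000.

4.00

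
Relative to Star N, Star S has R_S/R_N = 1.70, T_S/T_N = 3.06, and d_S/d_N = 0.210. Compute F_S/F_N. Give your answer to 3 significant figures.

L_S/L_N = (R_S/R_N)²(T_S/T_N)⁴ = (1.70)² × (3.06)⁴ = 253.4.
F_S/F_N = (L_S/L_N)/(d_S/d_N)² = 253.4 / (0.210)² = 5746.

5.75×10^3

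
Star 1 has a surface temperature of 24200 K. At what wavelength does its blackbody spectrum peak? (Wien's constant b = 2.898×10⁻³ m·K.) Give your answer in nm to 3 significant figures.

120 nm

λ_max = b/T = 2.898×10⁻³ / 24200 = 1.20×10^-7 m = 119.8 nm.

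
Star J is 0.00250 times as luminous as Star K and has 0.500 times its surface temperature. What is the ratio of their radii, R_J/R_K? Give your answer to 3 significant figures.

L ∝ R²T⁴ gives R ∝ √L / T², so
R_J/R_K = √(0.00250) / (0.500)² = 0.05000 / 0.2500 = 0.2000.

0.200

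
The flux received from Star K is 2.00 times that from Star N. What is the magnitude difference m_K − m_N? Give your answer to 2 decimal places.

m_K − m_N = −2.5 log₁₀(F_K/F_N) = −2.5 log₁₀(2.00) = −2.5 × (0.301) = -0.753.

-0.75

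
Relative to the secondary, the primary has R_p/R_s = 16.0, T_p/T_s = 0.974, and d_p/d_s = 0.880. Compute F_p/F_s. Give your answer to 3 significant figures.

L_p/L_s = (R_p/R_s)²(T_p/T_s)⁴ = (16.0)² × (0.974)⁴ = 230.4.
F_p/F_s = (L_p/L_s)/(d_p/d_s)² = 230.4 / (0.880)² = 297.5.

298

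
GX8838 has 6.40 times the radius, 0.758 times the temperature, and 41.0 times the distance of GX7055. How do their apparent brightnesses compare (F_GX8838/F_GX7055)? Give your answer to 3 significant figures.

L_GX8838/L_GX7055 = (R_GX8838/R_GX7055)²(T_GX8838/T_GX7055)⁴ = (6.40)² × (0.758)⁴ = 13.52.
F_GX8838/F_GX7055 = (L_GX8838/L_GX7055)/(d_GX8838/d_GX7055)² = 13.52 / (41.0)² = 0.008044.

0.00804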